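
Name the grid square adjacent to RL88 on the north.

RL89

Latitude square 8; +1 → 9.
The longitude characters are unchanged.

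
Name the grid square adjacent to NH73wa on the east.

NH73xa

Longitude subsquare w = 22; +1 → 23 = x.
The latitude characters are unchanged.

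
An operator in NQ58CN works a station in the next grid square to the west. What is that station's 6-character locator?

NQ58bn

Longitude subsquare c = 2; −1 → 1 = b.
The latitude characters are unchanged.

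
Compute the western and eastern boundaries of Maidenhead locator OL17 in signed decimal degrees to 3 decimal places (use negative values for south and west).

Field O=14, L=11: +14·20° lon, +11·10° lat → SW at lon 100°, lat 20°.
Square 1, 7: +1·2° lon, +7·1° lat → SW at lon 102°, lat 27°.
Cell spans 2° lon × 1° lat.
west 102.000, east 104.000.

102.000, 104.000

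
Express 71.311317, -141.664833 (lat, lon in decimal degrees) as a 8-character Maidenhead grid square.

Shift to the Maidenhead origin (180°W, 90°S): lon 38.33517, lat 161.31132.
Field: 38.33517/20 → 1 → B, 161.31132/10 → 16 → Q; chars BQ.
Square: 18.33517/2 → 9, 1.31132/1 → 1; chars 91.
Subsquare: 0.33517/0.0833333 → 4 → e, 0.31132/0.0416667 → 7 → h; chars eh.
Extended square: 0.00183/0.00833333 → 0, 0.01965/0.00416667 → 4; chars 04.

BQ91eh04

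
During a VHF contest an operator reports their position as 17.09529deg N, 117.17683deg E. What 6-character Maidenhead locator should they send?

Add 180° to longitude and 90° to latitude: 297.1768, 107.0953.
Field: lon ⌊297.1768/20⌋ = 14 → O; lat ⌊107.0953/10⌋ = 10 → K.
Square: lon ⌊17.1768/2⌋ = 8; lat ⌊7.0953/1⌋ = 7.
Subsquare: lon ⌊1.1768/0.0833333⌋ = 14 → o; lat ⌊0.0953/0.0416667⌋ = 2 → c.

OK87oc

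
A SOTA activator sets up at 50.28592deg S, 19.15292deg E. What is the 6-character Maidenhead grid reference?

Offset from 180°W / 90°S: lon 199.1529°, lat 39.7141°.
Field: 199.1529/20 → 9 → J, 39.7141/10 → 3 → D; chars JD.
Square: 19.1529/2 → 9, 9.7141/1 → 9; chars 99.
Subsquare: 1.1529/0.0833333 → 13 → n, 0.7141/0.0416667 → 17 → r; chars nr.

JD99nr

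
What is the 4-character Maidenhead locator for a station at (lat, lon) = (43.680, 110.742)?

ON53

Shift to the Maidenhead origin (180°W, 90°S): lon 290.74, lat 133.68.
Field: 290.74/20 → 14 → O, 133.68/10 → 13 → N; chars ON.
Square: 10.74/2 → 5, 3.68/1 → 3; chars 53.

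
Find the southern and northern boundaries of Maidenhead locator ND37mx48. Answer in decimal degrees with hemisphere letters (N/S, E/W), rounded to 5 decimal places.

52.00833° S, 52.00417° S

Field N=13, D=3: +13·20° lon, +3·10° lat → SW at lon 80°, lat -60°.
Square 3, 7: +3·2° lon, +7·1° lat → SW at lon 86°, lat -53°.
Subsquare m=12, x=23: +12·0.0833333° lon, +23·0.0416667° lat → SW at lon 87°, lat -52.0417°.
Extended square 4, 8: +4·0.00833333° lon, +8·0.00416667° lat → SW at lon 87.0333°, lat -52.0083°.
Cell spans 0.00833333° lon × 0.00416667° lat.
south 52.00833° S, north 52.00417° S.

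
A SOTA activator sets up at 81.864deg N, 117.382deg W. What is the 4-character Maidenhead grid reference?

DR11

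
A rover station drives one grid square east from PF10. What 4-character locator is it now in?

Longitude square 1; +1 → 2.
The latitude characters are unchanged.

PF20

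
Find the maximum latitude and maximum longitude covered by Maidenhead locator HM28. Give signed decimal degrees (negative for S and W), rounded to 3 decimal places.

39.000, -34.000

Field H=7, M=12: +7·20° lon, +12·10° lat → SW at lon -40°, lat 30°.
Square 2, 8: +2·2° lon, +8·1° lat → SW at lon -36°, lat 38°.
Cell spans 2° lon × 1° lat. NE corner is SW corner plus one full cell.
latitude 39.000, longitude -34.000.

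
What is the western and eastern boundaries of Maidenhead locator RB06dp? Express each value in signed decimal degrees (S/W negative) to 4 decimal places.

160.2500, 160.3333

Field R=17, B=1: +17·20° lon, +1·10° lat → SW at lon 160°, lat -80°.
Square 0, 6: +0·2° lon, +6·1° lat → SW at lon 160°, lat -74°.
Subsquare d=3, p=15: +3·0.0833333° lon, +15·0.0416667° lat → SW at lon 160.25°, lat -73.375°.
Cell spans 0.0833333° lon × 0.0416667° lat.
west 160.2500, east 160.3333.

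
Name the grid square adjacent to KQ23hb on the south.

KQ23ha

Latitude subsquare b = 1; −1 → 0 = a.
The longitude characters are unchanged.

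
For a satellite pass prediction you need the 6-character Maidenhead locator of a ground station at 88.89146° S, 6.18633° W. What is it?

IA61vc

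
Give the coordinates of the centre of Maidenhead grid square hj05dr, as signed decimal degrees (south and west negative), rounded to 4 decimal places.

Field H=7, J=9: +7·20° lon, +9·10° lat → SW at lon -40°, lat 0°.
Square 0, 5: +0·2° lon, +5·1° lat → SW at lon -40°, lat 5°.
Subsquare d=3, r=17: +3·0.0833333° lon, +17·0.0416667° lat → SW at lon -39.75°, lat 5.70833°.
Cell spans 0.0833333° lon × 0.0416667° lat. Centre is SW corner plus half of each.
latitude 5.7292, longitude -39.7083.

5.7292, -39.7083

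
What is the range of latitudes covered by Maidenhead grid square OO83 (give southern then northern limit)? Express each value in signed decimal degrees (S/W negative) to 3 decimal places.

53.000, 54.000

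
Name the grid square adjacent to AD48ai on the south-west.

AD38xh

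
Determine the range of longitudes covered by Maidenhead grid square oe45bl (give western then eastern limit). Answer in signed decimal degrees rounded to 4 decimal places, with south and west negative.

108.0833, 108.1667

Field O=14, E=4: +14·20° lon, +4·10° lat → SW at lon 100°, lat -50°.
Square 4, 5: +4·2° lon, +5·1° lat → SW at lon 108°, lat -45°.
Subsquare b=1, l=11: +1·0.0833333° lon, +11·0.0416667° lat → SW at lon 108.083°, lat -44.5417°.
Cell spans 0.0833333° lon × 0.0416667° lat.
west 108.0833, east 108.1667.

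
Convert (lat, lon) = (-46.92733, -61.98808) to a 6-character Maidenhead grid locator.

FE93ab

Shift to the Maidenhead origin (180°W, 90°S): lon 118.0119, lat 43.0727.
Field: lon ⌊118.0119/20⌋ = 5 → F; lat ⌊43.0727/10⌋ = 4 → E.
Square: lon ⌊18.0119/2⌋ = 9; lat ⌊3.0727/1⌋ = 3.
Subsquare: lon ⌊0.0119/0.0833333⌋ = 0 → a; lat ⌊0.0727/0.0416667⌋ = 1 → b.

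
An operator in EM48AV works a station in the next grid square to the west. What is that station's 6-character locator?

EM38xv

Longitude subsquare a = 0; −1 → -1, wraps to 23 = x, carry into square.
Longitude square 4; −1 → 3.
The latitude characters are unchanged.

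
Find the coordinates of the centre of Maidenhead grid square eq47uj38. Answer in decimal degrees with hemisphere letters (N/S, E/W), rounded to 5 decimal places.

77.41042° N, 90.30417° W

Field E=4, Q=16: +4·20° lon, +16·10° lat → SW at lon -100°, lat 70°.
Square 4, 7: +4·2° lon, +7·1° lat → SW at lon -92°, lat 77°.
Subsquare u=20, j=9: +20·0.0833333° lon, +9·0.0416667° lat → SW at lon -90.3333°, lat 77.375°.
Extended square 3, 8: +3·0.00833333° lon, +8·0.00416667° lat → SW at lon -90.3083°, lat 77.4083°.
Cell spans 0.00833333° lon × 0.00416667° lat. Centre is SW corner plus half of each.
latitude 77.41042° N, longitude 90.30417° W.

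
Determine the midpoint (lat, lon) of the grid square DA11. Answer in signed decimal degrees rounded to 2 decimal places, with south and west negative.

-88.50, -117.00

Field D=3, A=0: +3·20° lon, +0·10° lat → SW at lon -120°, lat -90°.
Square 1, 1: +1·2° lon, +1·1° lat → SW at lon -118°, lat -89°.
Cell spans 2° lon × 1° lat. Centre is SW corner plus half of each.
latitude -88.50, longitude -117.00.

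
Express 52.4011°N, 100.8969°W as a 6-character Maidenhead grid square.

Shift to the Maidenhead origin (180°W, 90°S): lon 79.1031, lat 142.4011.
Field: 79.1031/20 → 3 → D, 142.4011/10 → 14 → O; chars DO.
Square: 19.1031/2 → 9, 2.4011/1 → 2; chars 92.
Subsquare: 1.1031/0.0833333 → 13 → n, 0.4011/0.0416667 → 9 → j; chars nj.

DO92nj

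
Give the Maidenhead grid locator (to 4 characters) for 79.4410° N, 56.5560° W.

GQ19

Shift to the Maidenhead origin (180°W, 90°S): lon 123.44, lat 169.44.
Field (20°×10°, letters A–R): 123.44/20 → 6 → G, 169.44/10 → 16 → Q; chars GQ.
Square (2°×1°, digits 0–9): 3.44/2 → 1, 9.44/1 → 9; chars 19.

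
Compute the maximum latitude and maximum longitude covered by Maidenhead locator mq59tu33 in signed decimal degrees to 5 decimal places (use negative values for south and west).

Field M=12, Q=16: +12·20° lon, +16·10° lat → SW at lon 60°, lat 70°.
Square 5, 9: +5·2° lon, +9·1° lat → SW at lon 70°, lat 79°.
Subsquare t=19, u=20: +19·0.0833333° lon, +20·0.0416667° lat → SW at lon 71.5833°, lat 79.8333°.
Extended square 3, 3: +3·0.00833333° lon, +3·0.00416667° lat → SW at lon 71.6083°, lat 79.8458°.
Cell spans 0.00833333° lon × 0.00416667° lat. NE corner is SW corner plus one full cell.
latitude 79.85000, longitude 71.61667.

79.85000, 71.61667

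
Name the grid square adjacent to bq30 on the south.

Latitude square 0; −1 → -1, wraps to 9, carry into field.
Latitude field Q = 16; −1 → 15 = P.
The longitude characters are unchanged.

BP39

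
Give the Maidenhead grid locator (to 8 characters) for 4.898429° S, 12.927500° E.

Offset from 180°W / 90°S: lon 192.92750°, lat 85.10157°.
Field: lon ⌊192.92750/20⌋ = 9 → J; lat ⌊85.10157/10⌋ = 8 → I.
Square: lon ⌊12.92750/2⌋ = 6; lat ⌊5.10157/1⌋ = 5.
Subsquare: lon ⌊0.92750/0.0833333⌋ = 11 → l; lat ⌊0.10157/0.0416667⌋ = 2 → c.
Extended square: lon ⌊0.01083/0.00833333⌋ = 1; lat ⌊0.01824/0.00416667⌋ = 4.

JI65lc14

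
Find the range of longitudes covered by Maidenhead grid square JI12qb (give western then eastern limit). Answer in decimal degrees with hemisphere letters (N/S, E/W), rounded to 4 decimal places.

3.3333° E, 3.4167° E

Field J=9, I=8: +9·20° lon, +8·10° lat → SW at lon 0°, lat -10°.
Square 1, 2: +1·2° lon, +2·1° lat → SW at lon 2°, lat -8°.
Subsquare q=16, b=1: +16·0.0833333° lon, +1·0.0416667° lat → SW at lon 3.33333°, lat -7.95833°.
Cell spans 0.0833333° lon × 0.0416667° lat.
west 3.3333° E, east 3.4167° E.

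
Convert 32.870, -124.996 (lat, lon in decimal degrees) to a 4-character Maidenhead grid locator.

Offset from 180°W / 90°S: lon 55.00°, lat 122.87°.
Field (20°×10°, letters A–R): 55.00/20 → 2 → C, 122.87/10 → 12 → M; chars CM.
Square (2°×1°, digits 0–9): 15.00/2 → 7, 2.87/1 → 2; chars 72.

CM72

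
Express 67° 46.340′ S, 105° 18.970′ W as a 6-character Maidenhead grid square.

Add 180° to longitude and 90° to latitude: 74.6838, 22.2277.
Field (20°×10°, letters A–R): 74.6838/20 → 3 → D, 22.2277/10 → 2 → C; chars DC.
Square (2°×1°, digits 0–9): 14.6838/2 → 7, 2.2277/1 → 2; chars 72.
Subsquare (5′×2.5′, letters a–x): 0.6838/0.0833333 → 8 → i, 0.2277/0.0416667 → 5 → f; chars if.

DC72if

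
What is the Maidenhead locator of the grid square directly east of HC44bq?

HC44cq

Longitude subsquare b = 1; +1 → 2 = c.
The latitude characters are unchanged.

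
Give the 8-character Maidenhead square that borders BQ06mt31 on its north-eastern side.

BQ06mt42

Longitude extended square 3; +1 → 4.
Latitude extended square 1; +1 → 2.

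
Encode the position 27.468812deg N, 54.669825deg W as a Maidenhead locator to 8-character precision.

GL27pl92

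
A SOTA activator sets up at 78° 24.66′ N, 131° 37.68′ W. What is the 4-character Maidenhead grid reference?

CQ48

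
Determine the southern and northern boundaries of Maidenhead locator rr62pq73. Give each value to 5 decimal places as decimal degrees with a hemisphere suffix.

Field R=17, R=17: +17·20° lon, +17·10° lat → SW at lon 160°, lat 80°.
Square 6, 2: +6·2° lon, +2·1° lat → SW at lon 172°, lat 82°.
Subsquare p=15, q=16: +15·0.0833333° lon, +16·0.0416667° lat → SW at lon 173.25°, lat 82.6667°.
Extended square 7, 3: +7·0.00833333° lon, +3·0.00416667° lat → SW at lon 173.308°, lat 82.6792°.
Cell spans 0.00833333° lon × 0.00416667° lat.
south 82.67917° N, north 82.68333° N.

82.67917° N, 82.68333° N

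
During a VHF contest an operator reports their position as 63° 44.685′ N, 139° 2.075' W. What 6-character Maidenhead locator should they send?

Shift to the Maidenhead origin (180°W, 90°S): lon 40.9654, lat 153.7448.
Field: lon ⌊40.9654/20⌋ = 2 → C; lat ⌊153.7448/10⌋ = 15 → P.
Square: lon ⌊0.9654/2⌋ = 0; lat ⌊3.7448/1⌋ = 3.
Subsquare: lon ⌊0.9654/0.0833333⌋ = 11 → l; lat ⌊0.7448/0.0416667⌋ = 17 → r.

CP03lr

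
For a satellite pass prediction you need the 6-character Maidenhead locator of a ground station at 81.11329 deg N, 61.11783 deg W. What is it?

FR91kc

Add 180° to longitude and 90° to latitude: 118.8822, 171.1133.
Field: 118.8822/20 → 5 → F, 171.1133/10 → 17 → R; chars FR.
Square: 18.8822/2 → 9, 1.1133/1 → 1; chars 91.
Subsquare: 0.8822/0.0833333 → 10 → k, 0.1133/0.0416667 → 2 → c; chars kc.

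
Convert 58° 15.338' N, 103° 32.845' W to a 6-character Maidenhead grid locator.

Shift to the Maidenhead origin (180°W, 90°S): lon 76.4526, lat 148.2556.
Field: lon ⌊76.4526/20⌋ = 3 → D; lat ⌊148.2556/10⌋ = 14 → O.
Square: lon ⌊16.4526/2⌋ = 8; lat ⌊8.2556/1⌋ = 8.
Subsquare: lon ⌊0.4526/0.0833333⌋ = 5 → f; lat ⌊0.2556/0.0416667⌋ = 6 → g.

DO88fg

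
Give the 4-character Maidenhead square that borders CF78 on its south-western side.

Longitude square 7; −1 → 6.
Latitude square 8; −1 → 7.

CF67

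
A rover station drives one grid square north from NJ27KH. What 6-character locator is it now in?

NJ27ki

Latitude subsquare h = 7; +1 → 8 = i.
The longitude characters are unchanged.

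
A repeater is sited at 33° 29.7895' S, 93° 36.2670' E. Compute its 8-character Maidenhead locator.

NF66tm20

Shift to the Maidenhead origin (180°W, 90°S): lon 273.60445, lat 56.50351.
Field: lon ⌊273.60445/20⌋ = 13 → N; lat ⌊56.50351/10⌋ = 5 → F.
Square: lon ⌊13.60445/2⌋ = 6; lat ⌊6.50351/1⌋ = 6.
Subsquare: lon ⌊1.60445/0.0833333⌋ = 19 → t; lat ⌊0.50351/0.0416667⌋ = 12 → m.
Extended square: lon ⌊0.02112/0.00833333⌋ = 2; lat ⌊0.00351/0.00416667⌋ = 0.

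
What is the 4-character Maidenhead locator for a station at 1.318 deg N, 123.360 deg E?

Add 180° to longitude and 90° to latitude: 303.36, 91.32.
Field: 303.36/20 → 15 → P, 91.32/10 → 9 → J; chars PJ.
Square: 3.36/2 → 1, 1.32/1 → 1; chars 11.

PJ11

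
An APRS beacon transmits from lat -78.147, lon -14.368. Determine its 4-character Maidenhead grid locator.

IB21

Shift to the Maidenhead origin (180°W, 90°S): lon 165.63, lat 11.85.
Field (20°×10°, letters A–R): 165.63/20 → 8 → I, 11.85/10 → 1 → B; chars IB.
Square (2°×1°, digits 0–9): 5.63/2 → 2, 1.85/1 → 1; chars 21.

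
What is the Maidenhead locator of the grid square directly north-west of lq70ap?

Longitude subsquare a = 0; −1 → -1, wraps to 23 = x, carry into square.
Longitude square 7; −1 → 6.
Latitude subsquare p = 15; +1 → 16 = q.

LQ60xq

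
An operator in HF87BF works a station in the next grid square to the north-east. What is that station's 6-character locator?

HF87cg

Longitude subsquare b = 1; +1 → 2 = c.
Latitude subsquare f = 5; +1 → 6 = g.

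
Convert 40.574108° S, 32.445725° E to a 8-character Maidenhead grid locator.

Shift to the Maidenhead origin (180°W, 90°S): lon 212.44573, lat 49.42589.
Field (20°×10°, letters A–R): 212.44573/20 → 10 → K, 49.42589/10 → 4 → E; chars KE.
Square (2°×1°, digits 0–9): 12.44573/2 → 6, 9.42589/1 → 9; chars 69.
Subsquare (5′×2.5′, letters a–x): 0.44573/0.0833333 → 5 → f, 0.42589/0.0416667 → 10 → k; chars fk.
Extended square (30″×15″, digits 0–9): 0.02906/0.00833333 → 3, 0.00923/0.00416667 → 2; chars 32.

KE69fk32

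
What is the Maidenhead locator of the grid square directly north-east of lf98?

MF09

Longitude square 9; +1 → 10, wraps to 0, carry into field.
Longitude field L = 11; +1 → 12 = M.
Latitude square 8; +1 → 9.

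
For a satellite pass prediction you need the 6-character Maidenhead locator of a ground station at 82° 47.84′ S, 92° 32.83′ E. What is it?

Shift to the Maidenhead origin (180°W, 90°S): lon 272.5472, lat 7.2027.
Field: 272.5472/20 → 13 → N, 7.2027/10 → 0 → A; chars NA.
Square: 12.5472/2 → 6, 7.2027/1 → 7; chars 67.
Subsquare: 0.5472/0.0833333 → 6 → g, 0.2027/0.0416667 → 4 → e; chars ge.

NA67ge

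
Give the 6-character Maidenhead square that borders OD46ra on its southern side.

Latitude subsquare a = 0; −1 → -1, wraps to 23 = x, carry into square.
Latitude square 6; −1 → 5.
The longitude characters are unchanged.

OD45rx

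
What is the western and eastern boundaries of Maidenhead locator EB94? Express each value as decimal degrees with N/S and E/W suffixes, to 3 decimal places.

82.000° W, 80.000° W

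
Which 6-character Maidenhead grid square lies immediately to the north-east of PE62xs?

PE72at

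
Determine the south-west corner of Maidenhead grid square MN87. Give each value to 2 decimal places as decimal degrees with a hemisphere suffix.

47.00° N, 76.00° E

Field M=12, N=13: +12·20° lon, +13·10° lat → SW at lon 60°, lat 40°.
Square 8, 7: +8·2° lon, +7·1° lat → SW at lon 76°, lat 47°.
latitude 47.00° N, longitude 76.00° E.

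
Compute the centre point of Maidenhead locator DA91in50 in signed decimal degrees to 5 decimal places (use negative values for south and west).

-88.45625, -101.28750

Field D=3, A=0: +3·20° lon, +0·10° lat → SW at lon -120°, lat -90°.
Square 9, 1: +9·2° lon, +1·1° lat → SW at lon -102°, lat -89°.
Subsquare i=8, n=13: +8·0.0833333° lon, +13·0.0416667° lat → SW at lon -101.333°, lat -88.4583°.
Extended square 5, 0: +5·0.00833333° lon, +0·0.00416667° lat → SW at lon -101.292°, lat -88.4583°.
Cell spans 0.00833333° lon × 0.00416667° lat. Centre is SW corner plus half of each.
latitude -88.45625, longitude -101.28750.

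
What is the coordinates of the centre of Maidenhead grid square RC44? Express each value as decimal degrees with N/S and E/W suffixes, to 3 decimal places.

65.500° S, 169.000° E

Field R=17, C=2: +17·20° lon, +2·10° lat → SW at lon 160°, lat -70°.
Square 4, 4: +4·2° lon, +4·1° lat → SW at lon 168°, lat -66°.
Cell spans 2° lon × 1° lat. Centre is SW corner plus half of each.
latitude 65.500° S, longitude 169.000° E.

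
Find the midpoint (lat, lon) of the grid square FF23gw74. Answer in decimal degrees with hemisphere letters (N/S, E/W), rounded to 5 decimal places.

36.06458° S, 75.43750° W

Field F=5, F=5: +5·20° lon, +5·10° lat → SW at lon -80°, lat -40°.
Square 2, 3: +2·2° lon, +3·1° lat → SW at lon -76°, lat -37°.
Subsquare g=6, w=22: +6·0.0833333° lon, +22·0.0416667° lat → SW at lon -75.5°, lat -36.0833°.
Extended square 7, 4: +7·0.00833333° lon, +4·0.00416667° lat → SW at lon -75.4417°, lat -36.0667°.
Cell spans 0.00833333° lon × 0.00416667° lat. Centre is SW corner plus half of each.
latitude 36.06458° S, longitude 75.43750° W.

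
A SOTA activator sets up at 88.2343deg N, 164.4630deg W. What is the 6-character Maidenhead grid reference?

AR78sf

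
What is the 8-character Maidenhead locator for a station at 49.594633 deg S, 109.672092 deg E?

OE40uj07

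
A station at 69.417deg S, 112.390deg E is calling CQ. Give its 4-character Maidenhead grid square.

OC60

Add 180° to longitude and 90° to latitude: 292.39, 20.58.
Field: 292.39/20 → 14 → O, 20.58/10 → 2 → C; chars OC.
Square: 12.39/2 → 6, 0.58/1 → 0; chars 60.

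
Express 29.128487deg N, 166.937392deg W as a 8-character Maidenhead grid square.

Add 180° to longitude and 90° to latitude: 13.06261, 119.12849.
Field: 13.06261/20 → 0 → A, 119.12849/10 → 11 → L; chars AL.
Square: 13.06261/2 → 6, 9.12849/1 → 9; chars 69.
Subsquare: 1.06261/0.0833333 → 12 → m, 0.12849/0.0416667 → 3 → d; chars md.
Extended square: 0.06261/0.00833333 → 7, 0.00349/0.00416667 → 0; chars 70.

AL69md70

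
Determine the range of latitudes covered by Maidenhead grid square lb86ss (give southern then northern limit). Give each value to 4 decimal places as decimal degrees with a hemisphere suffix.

73.2500° S, 73.2083° S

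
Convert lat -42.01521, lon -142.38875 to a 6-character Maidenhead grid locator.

BE87tx

Add 180° to longitude and 90° to latitude: 37.6113, 47.9848.
Field: 37.6113/20 → 1 → B, 47.9848/10 → 4 → E; chars BE.
Square: 17.6113/2 → 8, 7.9848/1 → 7; chars 87.
Subsquare: 1.6113/0.0833333 → 19 → t, 0.9848/0.0416667 → 23 → x; chars tx.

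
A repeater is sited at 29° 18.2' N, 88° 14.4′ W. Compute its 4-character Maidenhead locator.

Offset from 180°W / 90°S: lon 91.76°, lat 119.30°.
Field (20°×10°, letters A–R): lon ⌊91.76/20⌋ = 4 → E; lat ⌊119.30/10⌋ = 11 → L.
Square (2°×1°, digits 0–9): lon ⌊11.76/2⌋ = 5; lat ⌊9.30/1⌋ = 9.

EL59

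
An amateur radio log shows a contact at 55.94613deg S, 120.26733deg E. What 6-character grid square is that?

PD04db

Shift to the Maidenhead origin (180°W, 90°S): lon 300.2673, lat 34.0539.
Field: 300.2673/20 → 15 → P, 34.0539/10 → 3 → D; chars PD.
Square: 0.2673/2 → 0, 4.0539/1 → 4; chars 04.
Subsquare: 0.2673/0.0833333 → 3 → d, 0.0539/0.0416667 → 1 → b; chars db.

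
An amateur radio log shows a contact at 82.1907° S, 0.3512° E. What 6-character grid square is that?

JA07et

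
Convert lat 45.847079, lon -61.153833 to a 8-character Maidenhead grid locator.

Shift to the Maidenhead origin (180°W, 90°S): lon 118.84617, lat 135.84708.
Field: lon ⌊118.84617/20⌋ = 5 → F; lat ⌊135.84708/10⌋ = 13 → N.
Square: lon ⌊18.84617/2⌋ = 9; lat ⌊5.84708/1⌋ = 5.
Subsquare: lon ⌊0.84617/0.0833333⌋ = 10 → k; lat ⌊0.84708/0.0416667⌋ = 20 → u.
Extended square: lon ⌊0.01283/0.00833333⌋ = 1; lat ⌊0.01375/0.00416667⌋ = 3.

FN95ku13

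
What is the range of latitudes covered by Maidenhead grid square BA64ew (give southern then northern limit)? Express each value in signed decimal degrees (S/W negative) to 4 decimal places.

Field B=1, A=0: +1·20° lon, +0·10° lat → SW at lon -160°, lat -90°.
Square 6, 4: +6·2° lon, +4·1° lat → SW at lon -148°, lat -86°.
Subsquare e=4, w=22: +4·0.0833333° lon, +22·0.0416667° lat → SW at lon -147.667°, lat -85.0833°.
Cell spans 0.0833333° lon × 0.0416667° lat.
south -85.0833, north -85.0417.

-85.0833, -85.0417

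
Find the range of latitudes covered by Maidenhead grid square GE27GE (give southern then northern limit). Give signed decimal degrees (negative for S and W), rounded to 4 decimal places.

-42.8333, -42.7917

Field G=6, E=4: +6·20° lon, +4·10° lat → SW at lon -60°, lat -50°.
Square 2, 7: +2·2° lon, +7·1° lat → SW at lon -56°, lat -43°.
Subsquare g=6, e=4: +6·0.0833333° lon, +4·0.0416667° lat → SW at lon -55.5°, lat -42.8333°.
Cell spans 0.0833333° lon × 0.0416667° lat.
south -42.8333, north -42.7917.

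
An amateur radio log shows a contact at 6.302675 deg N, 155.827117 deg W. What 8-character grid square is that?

BJ26ch02

Add 180° to longitude and 90° to latitude: 24.17288, 96.30267.
Field: 24.17288/20 → 1 → B, 96.30267/10 → 9 → J; chars BJ.
Square: 4.17288/2 → 2, 6.30267/1 → 6; chars 26.
Subsquare: 0.17288/0.0833333 → 2 → c, 0.30267/0.0416667 → 7 → h; chars ch.
Extended square: 0.00622/0.00833333 → 0, 0.01101/0.00416667 → 2; chars 02.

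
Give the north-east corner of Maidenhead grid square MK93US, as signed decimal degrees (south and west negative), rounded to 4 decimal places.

13.7917, 79.7500

Field M=12, K=10: +12·20° lon, +10·10° lat → SW at lon 60°, lat 10°.
Square 9, 3: +9·2° lon, +3·1° lat → SW at lon 78°, lat 13°.
Subsquare u=20, s=18: +20·0.0833333° lon, +18·0.0416667° lat → SW at lon 79.6667°, lat 13.75°.
Cell spans 0.0833333° lon × 0.0416667° lat. NE corner is SW corner plus one full cell.
latitude 13.7917, longitude 79.7500.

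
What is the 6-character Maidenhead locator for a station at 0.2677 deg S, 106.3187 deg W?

DI69ur

Shift to the Maidenhead origin (180°W, 90°S): lon 73.6813, lat 89.7323.
Field (20°×10°, letters A–R): lon ⌊73.6813/20⌋ = 3 → D; lat ⌊89.7323/10⌋ = 8 → I.
Square (2°×1°, digits 0–9): lon ⌊13.6813/2⌋ = 6; lat ⌊9.7323/1⌋ = 9.
Subsquare (5′×2.5′, letters a–x): lon ⌊1.6813/0.0833333⌋ = 20 → u; lat ⌊0.7323/0.0416667⌋ = 17 → r.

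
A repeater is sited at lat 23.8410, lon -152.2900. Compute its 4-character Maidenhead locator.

BL33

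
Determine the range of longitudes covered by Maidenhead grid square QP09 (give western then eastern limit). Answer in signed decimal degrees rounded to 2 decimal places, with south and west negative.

140.00, 142.00

Field Q=16, P=15: +16·20° lon, +15·10° lat → SW at lon 140°, lat 60°.
Square 0, 9: +0·2° lon, +9·1° lat → SW at lon 140°, lat 69°.
Cell spans 2° lon × 1° lat.
west 140.00, east 142.00.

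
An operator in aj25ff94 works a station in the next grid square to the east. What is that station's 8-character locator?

AJ25gf04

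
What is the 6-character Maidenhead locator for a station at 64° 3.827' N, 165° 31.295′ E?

RP24sb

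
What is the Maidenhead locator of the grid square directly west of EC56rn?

Longitude subsquare r = 17; −1 → 16 = q.
The latitude characters are unchanged.

EC56qn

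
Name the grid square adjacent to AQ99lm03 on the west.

Longitude extended square 0; −1 → -1, wraps to 9, carry into subsquare.
Longitude subsquare l = 11; −1 → 10 = k.
The latitude characters are unchanged.

AQ99km93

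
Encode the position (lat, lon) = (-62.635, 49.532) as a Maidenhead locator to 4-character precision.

LC47

Add 180° to longitude and 90° to latitude: 229.53, 27.37.
Field (20°×10°, letters A–R): lon ⌊229.53/20⌋ = 11 → L; lat ⌊27.37/10⌋ = 2 → C.
Square (2°×1°, digits 0–9): lon ⌊9.53/2⌋ = 4; lat ⌊7.37/1⌋ = 7.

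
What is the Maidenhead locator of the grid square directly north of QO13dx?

QO14da

Latitude subsquare x = 23; +1 → 24, wraps to 0 = a, carry into square.
Latitude square 3; +1 → 4.
The longitude characters are unchanged.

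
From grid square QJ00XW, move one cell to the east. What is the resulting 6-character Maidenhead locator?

QJ10aw

Longitude subsquare x = 23; +1 → 24, wraps to 0 = a, carry into square.
Longitude square 0; +1 → 1.
The latitude characters are unchanged.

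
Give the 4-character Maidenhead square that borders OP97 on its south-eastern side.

PP06

Longitude square 9; +1 → 10, wraps to 0, carry into field.
Longitude field O = 14; +1 → 15 = P.
Latitude square 7; −1 → 6.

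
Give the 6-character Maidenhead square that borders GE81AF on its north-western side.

Longitude subsquare a = 0; −1 → -1, wraps to 23 = x, carry into square.
Longitude square 8; −1 → 7.
Latitude subsquare f = 5; +1 → 6 = g.

GE71xg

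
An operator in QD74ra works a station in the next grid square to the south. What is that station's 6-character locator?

Latitude subsquare a = 0; −1 → -1, wraps to 23 = x, carry into square.
Latitude square 4; −1 → 3.
The longitude characters are unchanged.

QD73rx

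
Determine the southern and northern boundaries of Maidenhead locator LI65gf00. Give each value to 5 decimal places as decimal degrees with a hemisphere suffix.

4.79167° S, 4.78750° S

Field L=11, I=8: +11·20° lon, +8·10° lat → SW at lon 40°, lat -10°.
Square 6, 5: +6·2° lon, +5·1° lat → SW at lon 52°, lat -5°.
Subsquare g=6, f=5: +6·0.0833333° lon, +5·0.0416667° lat → SW at lon 52.5°, lat -4.79167°.
Extended square 0, 0: +0·0.00833333° lon, +0·0.00416667° lat → SW at lon 52.5°, lat -4.79167°.
Cell spans 0.00833333° lon × 0.00416667° lat.
south 4.79167° S, north 4.78750° S.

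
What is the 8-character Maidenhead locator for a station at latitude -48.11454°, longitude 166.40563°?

Shift to the Maidenhead origin (180°W, 90°S): lon 346.40563, lat 41.88546.
Field: 346.40563/20 → 17 → R, 41.88546/10 → 4 → E; chars RE.
Square: 6.40563/2 → 3, 1.88546/1 → 1; chars 31.
Subsquare: 0.40563/0.0833333 → 4 → e, 0.88546/0.0416667 → 21 → v; chars ev.
Extended square: 0.07230/0.00833333 → 8, 0.01046/0.00416667 → 2; chars 82.

RE31ev82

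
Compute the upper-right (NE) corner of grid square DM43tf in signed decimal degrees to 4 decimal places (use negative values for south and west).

33.2500, -110.3333

Field D=3, M=12: +3·20° lon, +12·10° lat → SW at lon -120°, lat 30°.
Square 4, 3: +4·2° lon, +3·1° lat → SW at lon -112°, lat 33°.
Subsquare t=19, f=5: +19·0.0833333° lon, +5·0.0416667° lat → SW at lon -110.417°, lat 33.2083°.
Cell spans 0.0833333° lon × 0.0416667° lat. NE corner is SW corner plus one full cell.
latitude 33.2500, longitude -110.3333.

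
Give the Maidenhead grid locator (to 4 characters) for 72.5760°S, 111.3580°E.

Offset from 180°W / 90°S: lon 291.36°, lat 17.42°.
Field: lon ⌊291.36/20⌋ = 14 → O; lat ⌊17.42/10⌋ = 1 → B.
Square: lon ⌊11.36/2⌋ = 5; lat ⌊7.42/1⌋ = 7.

OB57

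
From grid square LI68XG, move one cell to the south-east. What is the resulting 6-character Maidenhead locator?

Longitude subsquare x = 23; +1 → 24, wraps to 0 = a, carry into square.
Longitude square 6; +1 → 7.
Latitude subsquare g = 6; −1 → 5 = f.

LI78af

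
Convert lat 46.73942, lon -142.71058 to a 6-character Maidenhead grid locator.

Shift to the Maidenhead origin (180°W, 90°S): lon 37.2894, lat 136.7394.
Field (20°×10°, letters A–R): lon ⌊37.2894/20⌋ = 1 → B; lat ⌊136.7394/10⌋ = 13 → N.
Square (2°×1°, digits 0–9): lon ⌊17.2894/2⌋ = 8; lat ⌊6.7394/1⌋ = 6.
Subsquare (5′×2.5′, letters a–x): lon ⌊1.2894/0.0833333⌋ = 15 → p; lat ⌊0.7394/0.0416667⌋ = 17 → r.

BN86pr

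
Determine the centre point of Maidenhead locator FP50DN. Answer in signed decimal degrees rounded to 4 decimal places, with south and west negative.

60.5625, -69.7083

Field F=5, P=15: +5·20° lon, +15·10° lat → SW at lon -80°, lat 60°.
Square 5, 0: +5·2° lon, +0·1° lat → SW at lon -70°, lat 60°.
Subsquare d=3, n=13: +3·0.0833333° lon, +13·0.0416667° lat → SW at lon -69.75°, lat 60.5417°.
Cell spans 0.0833333° lon × 0.0416667° lat. Centre is SW corner plus half of each.
latitude 60.5625, longitude -69.7083.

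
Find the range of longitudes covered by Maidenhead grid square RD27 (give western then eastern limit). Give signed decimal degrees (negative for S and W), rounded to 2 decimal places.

Field R=17, D=3: +17·20° lon, +3·10° lat → SW at lon 160°, lat -60°.
Square 2, 7: +2·2° lon, +7·1° lat → SW at lon 164°, lat -53°.
Cell spans 2° lon × 1° lat.
west 164.00, east 166.00.

164.00, 166.00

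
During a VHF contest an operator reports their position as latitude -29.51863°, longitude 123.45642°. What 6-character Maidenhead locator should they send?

PG10rl

Offset from 180°W / 90°S: lon 303.4564°, lat 60.4814°.
Field: lon ⌊303.4564/20⌋ = 15 → P; lat ⌊60.4814/10⌋ = 6 → G.
Square: lon ⌊3.4564/2⌋ = 1; lat ⌊0.4814/1⌋ = 0.
Subsquare: lon ⌊1.4564/0.0833333⌋ = 17 → r; lat ⌊0.4814/0.0416667⌋ = 11 → l.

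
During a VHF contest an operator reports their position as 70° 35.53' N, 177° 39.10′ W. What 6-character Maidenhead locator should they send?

AQ10eo

Add 180° to longitude and 90° to latitude: 2.3483, 160.5922.
Field (20°×10°, letters A–R): 2.3483/20 → 0 → A, 160.5922/10 → 16 → Q; chars AQ.
Square (2°×1°, digits 0–9): 2.3483/2 → 1, 0.5922/1 → 0; chars 10.
Subsquare (5′×2.5′, letters a–x): 0.3483/0.0833333 → 4 → e, 0.5922/0.0416667 → 14 → o; chars eo.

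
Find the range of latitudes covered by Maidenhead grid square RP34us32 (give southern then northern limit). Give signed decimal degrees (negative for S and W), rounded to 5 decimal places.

Field R=17, P=15: +17·20° lon, +15·10° lat → SW at lon 160°, lat 60°.
Square 3, 4: +3·2° lon, +4·1° lat → SW at lon 166°, lat 64°.
Subsquare u=20, s=18: +20·0.0833333° lon, +18·0.0416667° lat → SW at lon 167.667°, lat 64.75°.
Extended square 3, 2: +3·0.00833333° lon, +2·0.00416667° lat → SW at lon 167.692°, lat 64.7583°.
Cell spans 0.00833333° lon × 0.00416667° lat.
south 64.75833, north 64.76250.

64.75833, 64.76250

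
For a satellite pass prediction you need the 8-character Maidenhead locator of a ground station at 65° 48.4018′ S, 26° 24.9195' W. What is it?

HC64te06

Shift to the Maidenhead origin (180°W, 90°S): lon 153.58468, lat 24.19330.
Field: lon ⌊153.58468/20⌋ = 7 → H; lat ⌊24.19330/10⌋ = 2 → C.
Square: lon ⌊13.58468/2⌋ = 6; lat ⌊4.19330/1⌋ = 4.
Subsquare: lon ⌊1.58468/0.0833333⌋ = 19 → t; lat ⌊0.19330/0.0416667⌋ = 4 → e.
Extended square: lon ⌊0.00134/0.00833333⌋ = 0; lat ⌊0.02664/0.00416667⌋ = 6.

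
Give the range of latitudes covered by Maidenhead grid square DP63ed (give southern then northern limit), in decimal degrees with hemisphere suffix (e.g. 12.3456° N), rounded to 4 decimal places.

Field D=3, P=15: +3·20° lon, +15·10° lat → SW at lon -120°, lat 60°.
Square 6, 3: +6·2° lon, +3·1° lat → SW at lon -108°, lat 63°.
Subsquare e=4, d=3: +4·0.0833333° lon, +3·0.0416667° lat → SW at lon -107.667°, lat 63.125°.
Cell spans 0.0833333° lon × 0.0416667° lat.
south 63.1250° N, north 63.1667° N.

63.1250° N, 63.1667° N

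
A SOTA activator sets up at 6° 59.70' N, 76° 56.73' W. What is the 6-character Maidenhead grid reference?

FJ16mx

Add 180° to longitude and 90° to latitude: 103.0545, 96.9950.
Field: lon ⌊103.0545/20⌋ = 5 → F; lat ⌊96.9950/10⌋ = 9 → J.
Square: lon ⌊3.0545/2⌋ = 1; lat ⌊6.9950/1⌋ = 6.
Subsquare: lon ⌊1.0545/0.0833333⌋ = 12 → m; lat ⌊0.9950/0.0416667⌋ = 23 → x.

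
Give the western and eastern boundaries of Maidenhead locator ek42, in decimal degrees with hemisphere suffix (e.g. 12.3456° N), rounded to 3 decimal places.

92.000° W, 90.000° W

Field E=4, K=10: +4·20° lon, +10·10° lat → SW at lon -100°, lat 10°.
Square 4, 2: +4·2° lon, +2·1° lat → SW at lon -92°, lat 12°.
Cell spans 2° lon × 1° lat.
west 92.000° W, east 90.000° W.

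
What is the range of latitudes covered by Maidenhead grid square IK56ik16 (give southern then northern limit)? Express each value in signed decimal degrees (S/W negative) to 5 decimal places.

16.44167, 16.44583

Field I=8, K=10: +8·20° lon, +10·10° lat → SW at lon -20°, lat 10°.
Square 5, 6: +5·2° lon, +6·1° lat → SW at lon -10°, lat 16°.
Subsquare i=8, k=10: +8·0.0833333° lon, +10·0.0416667° lat → SW at lon -9.33333°, lat 16.4167°.
Extended square 1, 6: +1·0.00833333° lon, +6·0.00416667° lat → SW at lon -9.325°, lat 16.4417°.
Cell spans 0.00833333° lon × 0.00416667° lat.
south 16.44167, north 16.44583.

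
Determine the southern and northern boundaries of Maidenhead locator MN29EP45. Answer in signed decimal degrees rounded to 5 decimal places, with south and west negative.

49.64583, 49.65000

Field M=12, N=13: +12·20° lon, +13·10° lat → SW at lon 60°, lat 40°.
Square 2, 9: +2·2° lon, +9·1° lat → SW at lon 64°, lat 49°.
Subsquare e=4, p=15: +4·0.0833333° lon, +15·0.0416667° lat → SW at lon 64.3333°, lat 49.625°.
Extended square 4, 5: +4·0.00833333° lon, +5·0.00416667° lat → SW at lon 64.3667°, lat 49.6458°.
Cell spans 0.00833333° lon × 0.00416667° lat.
south 49.64583, north 49.65000.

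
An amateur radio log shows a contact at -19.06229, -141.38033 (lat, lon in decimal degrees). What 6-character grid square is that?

BH90hw

Add 180° to longitude and 90° to latitude: 38.6197, 70.9377.
Field: 38.6197/20 → 1 → B, 70.9377/10 → 7 → H; chars BH.
Square: 18.6197/2 → 9, 0.9377/1 → 0; chars 90.
Subsquare: 0.6197/0.0833333 → 7 → h, 0.9377/0.0416667 → 22 → w; chars hw.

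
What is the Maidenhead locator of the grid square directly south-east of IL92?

JL01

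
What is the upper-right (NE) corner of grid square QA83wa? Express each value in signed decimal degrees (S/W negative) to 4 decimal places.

Field Q=16, A=0: +16·20° lon, +0·10° lat → SW at lon 140°, lat -90°.
Square 8, 3: +8·2° lon, +3·1° lat → SW at lon 156°, lat -87°.
Subsquare w=22, a=0: +22·0.0833333° lon, +0·0.0416667° lat → SW at lon 157.833°, lat -87°.
Cell spans 0.0833333° lon × 0.0416667° lat. NE corner is SW corner plus one full cell.
latitude -86.9583, longitude 157.9167.

-86.9583, 157.9167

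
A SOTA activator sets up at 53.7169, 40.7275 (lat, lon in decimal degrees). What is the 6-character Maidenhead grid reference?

LO03ir

Add 180° to longitude and 90° to latitude: 220.7275, 143.7169.
Field: 220.7275/20 → 11 → L, 143.7169/10 → 14 → O; chars LO.
Square: 0.7275/2 → 0, 3.7169/1 → 3; chars 03.
Subsquare: 0.7275/0.0833333 → 8 → i, 0.7169/0.0416667 → 17 → r; chars ir.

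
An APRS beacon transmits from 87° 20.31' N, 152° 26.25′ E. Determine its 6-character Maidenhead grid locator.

Shift to the Maidenhead origin (180°W, 90°S): lon 332.4375, lat 177.3385.
Field: 332.4375/20 → 16 → Q, 177.3385/10 → 17 → R; chars QR.
Square: 12.4375/2 → 6, 7.3385/1 → 7; chars 67.
Subsquare: 0.4375/0.0833333 → 5 → f, 0.3385/0.0416667 → 8 → i; chars fi.

QR67fi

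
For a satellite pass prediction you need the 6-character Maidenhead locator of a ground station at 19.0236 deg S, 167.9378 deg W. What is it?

AH60ax

Offset from 180°W / 90°S: lon 12.0622°, lat 70.9764°.
Field (20°×10°, letters A–R): 12.0622/20 → 0 → A, 70.9764/10 → 7 → H; chars AH.
Square (2°×1°, digits 0–9): 12.0622/2 → 6, 0.9764/1 → 0; chars 60.
Subsquare (5′×2.5′, letters a–x): 0.0622/0.0833333 → 0 → a, 0.9764/0.0416667 → 23 → x; chars ax.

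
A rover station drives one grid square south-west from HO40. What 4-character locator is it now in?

HN39

Longitude square 4; −1 → 3.
Latitude square 0; −1 → -1, wraps to 9, carry into field.
Latitude field O = 14; −1 → 13 = N.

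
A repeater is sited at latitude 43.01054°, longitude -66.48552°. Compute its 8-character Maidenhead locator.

Offset from 180°W / 90°S: lon 113.51448°, lat 133.01054°.
Field: lon ⌊113.51448/20⌋ = 5 → F; lat ⌊133.01054/10⌋ = 13 → N.
Square: lon ⌊13.51448/2⌋ = 6; lat ⌊3.01054/1⌋ = 3.
Subsquare: lon ⌊1.51448/0.0833333⌋ = 18 → s; lat ⌊0.01054/0.0416667⌋ = 0 → a.
Extended square: lon ⌊0.01448/0.00833333⌋ = 1; lat ⌊0.01054/0.00416667⌋ = 2.

FN63sa12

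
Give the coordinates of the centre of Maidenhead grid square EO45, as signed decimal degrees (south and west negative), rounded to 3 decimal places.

Field E=4, O=14: +4·20° lon, +14·10° lat → SW at lon -100°, lat 50°.
Square 4, 5: +4·2° lon, +5·1° lat → SW at lon -92°, lat 55°.
Cell spans 2° lon × 1° lat. Centre is SW corner plus half of each.
latitude 55.500, longitude -91.000.

55.500, -91.000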